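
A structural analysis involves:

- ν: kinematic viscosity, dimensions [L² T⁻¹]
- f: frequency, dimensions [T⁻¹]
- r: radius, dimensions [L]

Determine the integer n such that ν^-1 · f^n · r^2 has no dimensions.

Balance the T exponent: (-1)·n from f, plus −(-1) + 2·(0) = 1 from the rest, must sum to zero.
−n + 1 = 0, so n = 1.

1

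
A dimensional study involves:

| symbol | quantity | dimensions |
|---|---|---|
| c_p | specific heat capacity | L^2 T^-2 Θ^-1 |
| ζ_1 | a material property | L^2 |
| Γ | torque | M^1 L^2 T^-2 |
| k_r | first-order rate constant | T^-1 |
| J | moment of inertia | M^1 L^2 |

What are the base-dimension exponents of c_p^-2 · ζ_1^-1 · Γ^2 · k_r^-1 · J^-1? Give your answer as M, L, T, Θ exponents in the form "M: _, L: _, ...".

Collect each base-dimension exponent across the product:
  M: −2·(0) − (0) + 2·(1) − (0) − (1) = 1
  L: −2·(2) − (2) + 2·(2) − (0) − (2) = -4
  T: −2·(-2) − (0) + 2·(-2) − (-1) − (0) = 1
  Θ: −2·(-1) − (0) + 2·(0) − (0) − (0) = 2
So the dimensions are [M L⁻⁴ T Θ²].

M: 1, L: -4, T: 1, Θ: 2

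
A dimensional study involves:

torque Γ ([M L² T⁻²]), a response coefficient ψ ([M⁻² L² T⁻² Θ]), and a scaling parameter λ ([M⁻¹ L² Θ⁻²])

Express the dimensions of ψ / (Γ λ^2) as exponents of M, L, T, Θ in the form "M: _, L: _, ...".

M: -1, L: -4, T: 0, Θ: 5

Collect each base-dimension exponent across the product:
  M: −(1) + (-2) − 2·(-1) = -1
  L: −(2) + (2) − 2·(2) = -4
  T: −(-2) + (-2) − 2·(0) = 0
  Θ: −(0) + (1) − 2·(-2) = 5
So the dimensions are [M⁻¹ L⁻⁴ Θ⁵].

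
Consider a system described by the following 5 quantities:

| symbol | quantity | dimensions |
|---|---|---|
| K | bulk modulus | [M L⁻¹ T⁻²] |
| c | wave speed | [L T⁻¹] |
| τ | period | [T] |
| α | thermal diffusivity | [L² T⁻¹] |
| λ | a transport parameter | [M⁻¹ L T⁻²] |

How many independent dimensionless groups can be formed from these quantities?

There are 5 variables and 3 base dimensions (M, L, T).
The dimension matrix has rank 3.
Independent dimensionless groups: 5 − 3 = 2.

2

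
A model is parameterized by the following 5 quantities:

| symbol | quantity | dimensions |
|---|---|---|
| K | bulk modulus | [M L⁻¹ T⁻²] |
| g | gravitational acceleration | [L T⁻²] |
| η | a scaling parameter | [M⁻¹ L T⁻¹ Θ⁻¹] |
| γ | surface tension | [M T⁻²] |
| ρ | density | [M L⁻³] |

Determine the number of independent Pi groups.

There are 5 variables and 4 base dimensions (M, L, T, Θ).
The dimension matrix has rank 4.
Independent dimensionless groups: 5 − 4 = 1.

1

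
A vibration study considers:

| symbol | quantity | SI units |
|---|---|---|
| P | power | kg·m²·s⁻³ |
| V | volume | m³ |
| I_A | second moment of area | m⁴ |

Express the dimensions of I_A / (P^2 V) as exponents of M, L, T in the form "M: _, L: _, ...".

Collect each base-dimension exponent across the product:
  M: −2·(1) − (0) + (0) = -2
  L: −2·(2) − (3) + (4) = -3
  T: −2·(-3) − (0) + (0) = 6
So the dimensions are [M⁻² L⁻³ T⁶].

M: -2, L: -3, T: 6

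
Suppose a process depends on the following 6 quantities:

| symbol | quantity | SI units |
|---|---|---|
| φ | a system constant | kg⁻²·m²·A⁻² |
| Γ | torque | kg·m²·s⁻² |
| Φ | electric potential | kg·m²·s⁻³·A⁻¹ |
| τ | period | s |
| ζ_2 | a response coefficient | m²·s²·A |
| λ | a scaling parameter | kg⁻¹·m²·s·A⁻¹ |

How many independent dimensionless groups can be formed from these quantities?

2

There are 6 variables and 4 base dimensions (M, L, T, I).
The dimension matrix has rank 4.
Independent dimensionless groups: 6 − 4 = 2.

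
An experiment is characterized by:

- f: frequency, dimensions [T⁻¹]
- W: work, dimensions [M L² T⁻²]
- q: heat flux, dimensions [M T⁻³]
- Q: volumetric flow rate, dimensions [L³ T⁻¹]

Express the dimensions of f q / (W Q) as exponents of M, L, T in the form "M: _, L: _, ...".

Collect each base-dimension exponent across the product:
  M: (0) − (1) + (1) − (0) = 0
  L: (0) − (2) + (0) − (3) = -5
  T: (-1) − (-2) + (-3) − (-1) = -1
So the dimensions are [L⁻⁵ T⁻¹].

M: 0, L: -5, T: -1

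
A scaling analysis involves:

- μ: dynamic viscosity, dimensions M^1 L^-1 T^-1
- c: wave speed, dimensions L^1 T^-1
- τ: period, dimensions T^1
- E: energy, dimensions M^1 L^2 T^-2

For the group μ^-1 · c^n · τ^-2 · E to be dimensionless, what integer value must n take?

-3

Balance the L exponent: (1)·n from c, plus −(-1) − 2·(0) + (2) = 3 from the rest, must sum to zero.
n + 3 = 0, so n = -3.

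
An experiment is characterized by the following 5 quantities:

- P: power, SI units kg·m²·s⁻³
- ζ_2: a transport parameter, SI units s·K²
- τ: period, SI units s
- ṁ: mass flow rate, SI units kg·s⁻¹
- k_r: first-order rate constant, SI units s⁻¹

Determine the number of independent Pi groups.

There are 5 variables and 4 base dimensions (M, L, T, Θ).
The dimension matrix has rank 4.
Independent dimensionless groups: 5 − 4 = 1.

1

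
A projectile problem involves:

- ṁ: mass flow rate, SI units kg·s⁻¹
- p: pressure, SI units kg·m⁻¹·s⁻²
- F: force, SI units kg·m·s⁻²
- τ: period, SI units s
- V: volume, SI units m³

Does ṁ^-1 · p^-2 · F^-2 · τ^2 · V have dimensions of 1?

no

Sum the exponent of each base dimension across the product:
  M: −[ṁ]_M − 2·[p]_M − 2·[F]_M + 2·[τ]_M + [V]_M = −(1) − 2·(1) − 2·(1) + 2·(0) + (0) = -5
  L: −[ṁ]_L − 2·[p]_L − 2·[F]_L + 2·[τ]_L + [V]_L = −(0) − 2·(-1) − 2·(1) + 2·(0) + (3) = 3
  T: −[ṁ]_T − 2·[p]_T − 2·[F]_T + 2·[τ]_T + [V]_T = −(-1) − 2·(-2) − 2·(-2) + 2·(1) + (0) = 11
Net dimensions [M⁻⁵ L³ T¹¹] ≠ [1] — not dimensionless.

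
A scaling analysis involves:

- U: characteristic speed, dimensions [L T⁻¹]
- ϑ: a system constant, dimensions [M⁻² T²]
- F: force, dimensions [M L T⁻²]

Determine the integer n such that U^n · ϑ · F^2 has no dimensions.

Balance the L exponent: (1)·n from U, plus (0) + 2·(1) = 2 from the rest, must sum to zero.
n + 2 = 0, so n = -2.

-2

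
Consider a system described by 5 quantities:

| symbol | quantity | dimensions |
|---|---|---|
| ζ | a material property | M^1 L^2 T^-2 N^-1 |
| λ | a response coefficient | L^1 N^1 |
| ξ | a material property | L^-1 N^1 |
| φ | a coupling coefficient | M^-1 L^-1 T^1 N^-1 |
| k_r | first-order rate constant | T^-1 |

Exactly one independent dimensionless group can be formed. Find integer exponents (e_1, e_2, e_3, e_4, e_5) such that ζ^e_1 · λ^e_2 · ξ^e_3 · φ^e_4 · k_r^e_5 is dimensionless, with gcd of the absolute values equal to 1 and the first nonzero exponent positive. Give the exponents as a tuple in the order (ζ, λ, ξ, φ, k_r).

(2, 1, 3, 2, -2)

M: e_1·(1) + e_2·(0) + e_3·(0) + e_4·(-1) + e_5·(0) = 0
L: e_1·(2) + e_2·(1) + e_3·(-1) + e_4·(-1) + e_5·(0) = 0
T: e_1·(-2) + e_2·(0) + e_3·(0) + e_4·(1) + e_5·(-1) = 0
N: e_1·(-1) + e_2·(1) + e_3·(1) + e_4·(-1) + e_5·(0) = 0
Solving this homogeneous linear system for the smallest-integer solution (first nonzero entry positive) gives (2, 1, 3, 2, -2).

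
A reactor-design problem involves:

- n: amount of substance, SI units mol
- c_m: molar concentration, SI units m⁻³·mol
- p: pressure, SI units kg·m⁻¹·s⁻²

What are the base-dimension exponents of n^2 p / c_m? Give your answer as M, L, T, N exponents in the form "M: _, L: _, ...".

M: 1, L: 2, T: -2, N: 1

Collect each base-dimension exponent across the product:
  M: 2·(0) − (0) + (1) = 1
  L: 2·(0) − (-3) + (-1) = 2
  T: 2·(0) − (0) + (-2) = -2
  N: 2·(1) − (1) + (0) = 1
So the dimensions are [M L² T⁻² N].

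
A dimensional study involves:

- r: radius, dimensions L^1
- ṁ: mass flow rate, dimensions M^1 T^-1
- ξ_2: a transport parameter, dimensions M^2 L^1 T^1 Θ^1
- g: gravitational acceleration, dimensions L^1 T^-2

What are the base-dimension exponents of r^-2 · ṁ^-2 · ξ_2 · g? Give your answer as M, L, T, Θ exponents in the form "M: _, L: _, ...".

M: 0, L: 0, T: 1, Θ: 1

Collect each base-dimension exponent across the product:
  M: −2·(0) − 2·(1) + (2) + (0) = 0
  L: −2·(1) − 2·(0) + (1) + (1) = 0
  T: −2·(0) − 2·(-1) + (1) + (-2) = 1
  Θ: −2·(0) − 2·(0) + (1) + (0) = 1
So the dimensions are [T Θ].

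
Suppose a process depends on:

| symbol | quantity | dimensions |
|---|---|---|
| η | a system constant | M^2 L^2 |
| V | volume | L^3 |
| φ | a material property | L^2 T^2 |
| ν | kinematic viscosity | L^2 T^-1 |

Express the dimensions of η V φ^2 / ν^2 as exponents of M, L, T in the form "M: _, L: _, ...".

Collect each base-dimension exponent across the product:
  M: (2) + (0) + 2·(0) − 2·(0) = 2
  L: (2) + (3) + 2·(2) − 2·(2) = 5
  T: (0) + (0) + 2·(2) − 2·(-1) = 6
So the dimensions are [M² L⁵ T⁶].

M: 2, L: 5, T: 6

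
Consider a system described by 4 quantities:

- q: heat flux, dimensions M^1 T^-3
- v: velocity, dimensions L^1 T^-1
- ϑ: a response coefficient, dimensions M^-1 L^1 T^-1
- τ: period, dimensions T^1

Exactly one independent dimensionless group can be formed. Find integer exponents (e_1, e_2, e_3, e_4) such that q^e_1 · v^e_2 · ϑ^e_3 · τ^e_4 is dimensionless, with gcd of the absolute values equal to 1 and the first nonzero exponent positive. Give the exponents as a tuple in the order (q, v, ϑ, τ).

(1, -1, 1, 3)

M: e_1·(1) + e_2·(0) + e_3·(-1) + e_4·(0) = 0
L: e_1·(0) + e_2·(1) + e_3·(1) + e_4·(0) = 0
T: e_1·(-3) + e_2·(-1) + e_3·(-1) + e_4·(1) = 0
Solving this homogeneous linear system for the smallest-integer solution (first nonzero entry positive) gives (1, -1, 1, 3).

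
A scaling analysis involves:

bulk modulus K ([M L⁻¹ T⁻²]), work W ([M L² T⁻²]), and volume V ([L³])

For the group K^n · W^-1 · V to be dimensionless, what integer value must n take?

1

Balance the M exponent: (1)·n from K, plus −(1) + (0) = -1 from the rest, must sum to zero.
n − 1 = 0, so n = 1.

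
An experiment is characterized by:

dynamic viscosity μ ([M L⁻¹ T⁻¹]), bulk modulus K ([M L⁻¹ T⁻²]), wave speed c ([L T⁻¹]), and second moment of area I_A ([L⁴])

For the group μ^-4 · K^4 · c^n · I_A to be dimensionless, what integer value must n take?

Balance the L exponent: (1)·n from c, plus −4·(-1) + 4·(-1) + (4) = 4 from the rest, must sum to zero.
n + 4 = 0, so n = -4.

-4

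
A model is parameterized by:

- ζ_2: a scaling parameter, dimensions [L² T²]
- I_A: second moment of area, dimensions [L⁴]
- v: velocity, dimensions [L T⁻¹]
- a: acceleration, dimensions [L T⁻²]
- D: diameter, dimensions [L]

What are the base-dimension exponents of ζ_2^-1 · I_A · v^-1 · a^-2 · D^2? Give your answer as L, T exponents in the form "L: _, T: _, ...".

L: 1, T: 3

Collect each base-dimension exponent across the product:
  L: −(2) + (4) − (1) − 2·(1) + 2·(1) = 1
  T: −(2) + (0) − (-1) − 2·(-2) + 2·(0) = 3
So the dimensions are [L T³].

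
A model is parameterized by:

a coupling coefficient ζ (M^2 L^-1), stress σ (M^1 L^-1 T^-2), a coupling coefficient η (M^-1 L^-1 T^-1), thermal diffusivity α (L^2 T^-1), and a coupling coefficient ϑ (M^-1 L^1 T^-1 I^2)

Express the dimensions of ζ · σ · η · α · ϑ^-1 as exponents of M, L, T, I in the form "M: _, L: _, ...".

M: 3, L: -2, T: -3, I: -2

Collect each base-dimension exponent across the product:
  M: (2) + (1) + (-1) + (0) − (-1) = 3
  L: (-1) + (-1) + (-1) + (2) − (1) = -2
  T: (0) + (-2) + (-1) + (-1) − (-1) = -3
  I: (0) + (0) + (0) + (0) − (2) = -2
So the dimensions are [M³ L⁻² T⁻³ I⁻²].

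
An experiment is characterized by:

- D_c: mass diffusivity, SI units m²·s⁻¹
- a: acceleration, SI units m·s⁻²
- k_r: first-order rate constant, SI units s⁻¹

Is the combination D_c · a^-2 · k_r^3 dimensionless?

Sum the exponent of each base dimension across the product:
  M: [D_c]_M − 2·[a]_M + 3·[k_r]_M = (0) − 2·(0) + 3·(0) = 0
  L: [D_c]_L − 2·[a]_L + 3·[k_r]_L = (2) − 2·(1) + 3·(0) = 0
  T: [D_c]_T − 2·[a]_T + 3·[k_r]_T = (-1) − 2·(-2) + 3·(-1) = 0
All base exponents vanish — dimensionless.

yes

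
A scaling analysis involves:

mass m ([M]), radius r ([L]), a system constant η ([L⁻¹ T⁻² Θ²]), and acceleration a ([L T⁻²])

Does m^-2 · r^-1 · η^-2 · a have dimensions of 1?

no

Sum the exponent of each base dimension across the product:
  M: −2·[m]_M − [r]_M − 2·[η]_M + [a]_M = −2·(1) − (0) − 2·(0) + (0) = -2
  L: −2·[m]_L − [r]_L − 2·[η]_L + [a]_L = −2·(0) − (1) − 2·(-1) + (1) = 2
  T: −2·[m]_T − [r]_T − 2·[η]_T + [a]_T = −2·(0) − (0) − 2·(-2) + (-2) = 2
  Θ: −2·[m]_Θ − [r]_Θ − 2·[η]_Θ + [a]_Θ = −2·(0) − (0) − 2·(2) + (0) = -4
Net dimensions [M⁻² L² T² Θ⁻⁴] ≠ [1] — not dimensionless.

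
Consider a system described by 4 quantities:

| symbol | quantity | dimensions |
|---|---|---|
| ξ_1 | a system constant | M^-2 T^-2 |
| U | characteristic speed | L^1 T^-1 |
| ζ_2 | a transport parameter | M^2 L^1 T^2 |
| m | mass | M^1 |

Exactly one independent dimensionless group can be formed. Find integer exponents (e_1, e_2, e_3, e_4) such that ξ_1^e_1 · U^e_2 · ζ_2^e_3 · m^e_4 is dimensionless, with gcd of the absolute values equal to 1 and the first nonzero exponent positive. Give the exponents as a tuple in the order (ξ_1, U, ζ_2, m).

M: e_1·(-2) + e_2·(0) + e_3·(2) + e_4·(1) = 0
L: e_1·(0) + e_2·(1) + e_3·(1) + e_4·(0) = 0
T: e_1·(-2) + e_2·(-1) + e_3·(2) + e_4·(0) = 0
Solving this homogeneous linear system for the smallest-integer solution (first nonzero entry positive) gives (3, -2, 2, 2).

(3, -2, 2, 2)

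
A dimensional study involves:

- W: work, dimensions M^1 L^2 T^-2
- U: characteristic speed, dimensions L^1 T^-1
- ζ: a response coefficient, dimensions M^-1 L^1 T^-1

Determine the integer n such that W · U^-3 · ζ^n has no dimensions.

Balance the M exponent: (-1)·n from ζ, plus (1) − 3·(0) = 1 from the rest, must sum to zero.
−n + 1 = 0, so n = 1.

1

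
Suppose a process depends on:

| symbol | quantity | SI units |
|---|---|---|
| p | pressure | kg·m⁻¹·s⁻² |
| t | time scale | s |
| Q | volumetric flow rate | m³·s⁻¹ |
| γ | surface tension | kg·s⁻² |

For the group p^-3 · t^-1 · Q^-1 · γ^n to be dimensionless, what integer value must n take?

3

Balance the M exponent: (1)·n from γ, plus −3·(1) − (0) − (0) = -3 from the rest, must sum to zero.
n − 3 = 0, so n = 3.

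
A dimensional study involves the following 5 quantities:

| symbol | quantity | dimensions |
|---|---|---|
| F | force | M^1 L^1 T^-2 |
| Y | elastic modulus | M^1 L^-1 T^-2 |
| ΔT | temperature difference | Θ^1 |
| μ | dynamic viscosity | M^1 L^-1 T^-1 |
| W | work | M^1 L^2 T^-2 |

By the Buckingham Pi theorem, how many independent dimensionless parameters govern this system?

There are 5 variables and 4 base dimensions (M, L, T, Θ).
The dimension matrix has rank 4.
Independent dimensionless groups: 5 − 4 = 1.

1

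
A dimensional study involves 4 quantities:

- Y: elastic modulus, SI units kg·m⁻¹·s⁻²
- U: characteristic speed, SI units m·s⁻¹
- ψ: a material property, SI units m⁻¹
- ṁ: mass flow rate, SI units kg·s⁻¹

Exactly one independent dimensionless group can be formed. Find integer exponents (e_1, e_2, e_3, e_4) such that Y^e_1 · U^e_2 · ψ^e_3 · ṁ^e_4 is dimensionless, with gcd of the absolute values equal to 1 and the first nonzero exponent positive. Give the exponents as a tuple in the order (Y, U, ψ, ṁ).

M: e_1·(1) + e_2·(0) + e_3·(0) + e_4·(1) = 0
L: e_1·(-1) + e_2·(1) + e_3·(-1) + e_4·(0) = 0
T: e_1·(-2) + e_2·(-1) + e_3·(0) + e_4·(-1) = 0
Solving this homogeneous linear system for the smallest-integer solution (first nonzero entry positive) gives (1, -1, -2, -1).

(1, -1, -2, -1)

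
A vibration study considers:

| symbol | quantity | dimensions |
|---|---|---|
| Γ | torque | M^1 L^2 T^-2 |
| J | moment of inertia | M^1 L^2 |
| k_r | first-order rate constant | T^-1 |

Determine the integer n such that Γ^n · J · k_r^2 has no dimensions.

-1

Balance the M exponent: (1)·n from Γ, plus (1) + 2·(0) = 1 from the rest, must sum to zero.
n + 1 = 0, so n = -1.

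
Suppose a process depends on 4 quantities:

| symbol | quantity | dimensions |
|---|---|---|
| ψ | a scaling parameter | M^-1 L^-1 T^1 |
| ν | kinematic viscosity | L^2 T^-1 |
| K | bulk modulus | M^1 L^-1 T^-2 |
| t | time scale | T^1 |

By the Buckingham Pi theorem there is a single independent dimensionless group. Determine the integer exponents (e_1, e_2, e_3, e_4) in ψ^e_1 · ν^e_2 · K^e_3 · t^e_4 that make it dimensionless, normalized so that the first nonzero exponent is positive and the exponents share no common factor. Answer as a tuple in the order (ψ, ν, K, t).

M: e_1·(-1) + e_2·(0) + e_3·(1) + e_4·(0) = 0
L: e_1·(-1) + e_2·(2) + e_3·(-1) + e_4·(0) = 0
T: e_1·(1) + e_2·(-1) + e_3·(-2) + e_4·(1) = 0
Solving this homogeneous linear system for the smallest-integer solution (first nonzero entry positive) gives (1, 1, 1, 2).

(1, 1, 1, 2)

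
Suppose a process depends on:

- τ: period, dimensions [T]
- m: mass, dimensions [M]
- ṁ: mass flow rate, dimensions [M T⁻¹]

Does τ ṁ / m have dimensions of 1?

yes

Sum the exponent of each base dimension across the product:
  M: [τ]_M − [m]_M + [ṁ]_M = (0) − (1) + (1) = 0
  L: [τ]_L − [m]_L + [ṁ]_L = (0) − (0) + (0) = 0
  T: [τ]_T − [m]_T + [ṁ]_T = (1) − (0) + (-1) = 0
  I: [τ]_I − [m]_I + [ṁ]_I = (0) − (0) + (0) = 0
All base exponents vanish — dimensionless.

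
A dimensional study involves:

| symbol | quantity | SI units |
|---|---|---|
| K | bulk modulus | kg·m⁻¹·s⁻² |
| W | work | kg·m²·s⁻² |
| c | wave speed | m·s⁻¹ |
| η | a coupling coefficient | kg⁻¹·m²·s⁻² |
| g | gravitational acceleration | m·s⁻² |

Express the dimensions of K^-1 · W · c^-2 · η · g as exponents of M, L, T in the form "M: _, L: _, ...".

M: -1, L: 4, T: -2

Collect each base-dimension exponent across the product:
  M: −(1) + (1) − 2·(0) + (-1) + (0) = -1
  L: −(-1) + (2) − 2·(1) + (2) + (1) = 4
  T: −(-2) + (-2) − 2·(-1) + (-2) + (-2) = -2
So the dimensions are [M⁻¹ L⁴ T⁻²].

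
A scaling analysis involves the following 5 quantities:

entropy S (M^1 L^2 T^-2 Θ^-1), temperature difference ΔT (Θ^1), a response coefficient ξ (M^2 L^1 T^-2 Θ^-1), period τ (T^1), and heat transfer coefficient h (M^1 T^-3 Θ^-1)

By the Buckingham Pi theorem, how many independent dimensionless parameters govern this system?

There are 5 variables and 4 base dimensions (M, L, T, Θ).
The dimension matrix has rank 4.
Independent dimensionless groups: 5 − 4 = 1.

1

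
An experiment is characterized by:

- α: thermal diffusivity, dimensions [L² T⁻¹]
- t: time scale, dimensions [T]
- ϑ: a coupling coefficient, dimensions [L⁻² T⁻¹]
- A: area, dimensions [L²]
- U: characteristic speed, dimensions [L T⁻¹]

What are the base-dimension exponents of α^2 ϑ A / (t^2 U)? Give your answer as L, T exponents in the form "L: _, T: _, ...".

L: 3, T: -4

Collect each base-dimension exponent across the product:
  L: 2·(2) − 2·(0) + (-2) + (2) − (1) = 3
  T: 2·(-1) − 2·(1) + (-1) + (0) − (-1) = -4
So the dimensions are [L³ T⁻⁴].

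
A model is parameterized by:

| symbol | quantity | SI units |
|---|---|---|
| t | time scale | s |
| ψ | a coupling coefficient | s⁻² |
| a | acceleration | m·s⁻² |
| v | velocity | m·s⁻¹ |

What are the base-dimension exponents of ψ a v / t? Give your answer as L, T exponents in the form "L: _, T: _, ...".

Collect each base-dimension exponent across the product:
  L: −(0) + (0) + (1) + (1) = 2
  T: −(1) + (-2) + (-2) + (-1) = -6
So the dimensions are [L² T⁻⁶].

L: 2, T: -6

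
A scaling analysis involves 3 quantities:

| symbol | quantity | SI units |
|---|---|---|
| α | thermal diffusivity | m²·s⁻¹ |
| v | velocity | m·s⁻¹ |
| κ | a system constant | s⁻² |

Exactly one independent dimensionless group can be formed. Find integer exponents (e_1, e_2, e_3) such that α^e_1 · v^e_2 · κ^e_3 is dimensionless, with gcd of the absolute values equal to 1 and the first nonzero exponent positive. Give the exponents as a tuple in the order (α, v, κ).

(2, -4, 1)

L: e_1·(2) + e_2·(1) + e_3·(0) = 0
T: e_1·(-1) + e_2·(-1) + e_3·(-2) = 0
Solving this homogeneous linear system for the smallest-integer solution (first nonzero entry positive) gives (2, -4, 1).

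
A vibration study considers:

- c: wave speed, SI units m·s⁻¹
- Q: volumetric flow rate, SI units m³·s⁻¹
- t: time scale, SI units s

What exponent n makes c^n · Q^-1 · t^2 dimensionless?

3

Balance the L exponent: (1)·n from c, plus −(3) + 2·(0) = -3 from the rest, must sum to zero.
n − 3 = 0, so n = 3.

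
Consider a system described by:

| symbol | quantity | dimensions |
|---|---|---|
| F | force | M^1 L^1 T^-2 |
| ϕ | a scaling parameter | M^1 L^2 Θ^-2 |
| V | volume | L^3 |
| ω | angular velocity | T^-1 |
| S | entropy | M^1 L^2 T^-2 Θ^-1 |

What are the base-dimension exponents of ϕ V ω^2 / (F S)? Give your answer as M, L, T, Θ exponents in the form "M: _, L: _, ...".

M: -1, L: 2, T: 2, Θ: -1

Collect each base-dimension exponent across the product:
  M: −(1) + (1) + (0) + 2·(0) − (1) = -1
  L: −(1) + (2) + (3) + 2·(0) − (2) = 2
  T: −(-2) + (0) + (0) + 2·(-1) − (-2) = 2
  Θ: −(0) + (-2) + (0) + 2·(0) − (-1) = -1
So the dimensions are [M⁻¹ L² T² Θ⁻¹].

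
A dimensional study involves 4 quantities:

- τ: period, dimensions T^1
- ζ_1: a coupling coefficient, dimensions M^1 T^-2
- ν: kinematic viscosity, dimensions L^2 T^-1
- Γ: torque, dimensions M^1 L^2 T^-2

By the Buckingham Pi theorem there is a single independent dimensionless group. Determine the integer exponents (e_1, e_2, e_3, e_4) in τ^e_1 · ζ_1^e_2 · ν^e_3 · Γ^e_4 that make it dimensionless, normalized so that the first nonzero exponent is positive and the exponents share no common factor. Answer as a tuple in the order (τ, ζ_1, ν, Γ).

(1, 1, 1, -1)

M: e_1·(0) + e_2·(1) + e_3·(0) + e_4·(1) = 0
L: e_1·(0) + e_2·(0) + e_3·(2) + e_4·(2) = 0
T: e_1·(1) + e_2·(-2) + e_3·(-1) + e_4·(-2) = 0
Solving this homogeneous linear system for the smallest-integer solution (first nonzero entry positive) gives (1, 1, 1, -1).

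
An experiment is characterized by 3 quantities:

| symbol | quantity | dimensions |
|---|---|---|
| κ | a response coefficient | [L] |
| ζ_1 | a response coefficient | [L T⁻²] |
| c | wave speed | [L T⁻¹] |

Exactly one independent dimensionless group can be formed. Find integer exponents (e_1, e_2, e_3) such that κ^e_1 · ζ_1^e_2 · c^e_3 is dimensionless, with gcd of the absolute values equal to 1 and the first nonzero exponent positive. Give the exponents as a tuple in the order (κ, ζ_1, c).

L: e_1·(1) + e_2·(1) + e_3·(1) = 0
T: e_1·(0) + e_2·(-2) + e_3·(-1) = 0
Solving this homogeneous linear system for the smallest-integer solution (first nonzero entry positive) gives (1, 1, -2).

(1, 1, -2)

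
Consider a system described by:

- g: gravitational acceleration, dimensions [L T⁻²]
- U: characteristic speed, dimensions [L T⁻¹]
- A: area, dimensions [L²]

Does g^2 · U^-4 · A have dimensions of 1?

yes

Sum the exponent of each base dimension across the product:
  M: 2·[g]_M − 4·[U]_M + [A]_M = 2·(0) − 4·(0) + (0) = 0
  L: 2·[g]_L − 4·[U]_L + [A]_L = 2·(1) − 4·(1) + (2) = 0
  T: 2·[g]_T − 4·[U]_T + [A]_T = 2·(-2) − 4·(-1) + (0) = 0
  Θ: 2·[g]_Θ − 4·[U]_Θ + [A]_Θ = 2·(0) − 4·(0) + (0) = 0
All base exponents vanish — dimensionless.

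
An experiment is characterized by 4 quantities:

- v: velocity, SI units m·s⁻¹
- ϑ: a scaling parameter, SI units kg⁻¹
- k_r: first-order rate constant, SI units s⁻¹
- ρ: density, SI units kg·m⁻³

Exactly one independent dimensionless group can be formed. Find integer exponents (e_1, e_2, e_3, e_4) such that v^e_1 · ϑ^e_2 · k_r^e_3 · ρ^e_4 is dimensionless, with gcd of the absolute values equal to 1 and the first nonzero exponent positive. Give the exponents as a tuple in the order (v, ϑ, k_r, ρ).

M: e_1·(0) + e_2·(-1) + e_3·(0) + e_4·(1) = 0
L: e_1·(1) + e_2·(0) + e_3·(0) + e_4·(-3) = 0
T: e_1·(-1) + e_2·(0) + e_3·(-1) + e_4·(0) = 0
Solving this homogeneous linear system for the smallest-integer solution (first nonzero entry positive) gives (3, 1, -3, 1).

(3, 1, -3, 1)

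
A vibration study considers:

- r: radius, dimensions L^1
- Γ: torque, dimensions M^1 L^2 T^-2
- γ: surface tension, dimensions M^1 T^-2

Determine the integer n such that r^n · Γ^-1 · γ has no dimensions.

Balance the L exponent: (1)·n from r, plus −(2) + (0) = -2 from the rest, must sum to zero.
n − 2 = 0, so n = 2.

2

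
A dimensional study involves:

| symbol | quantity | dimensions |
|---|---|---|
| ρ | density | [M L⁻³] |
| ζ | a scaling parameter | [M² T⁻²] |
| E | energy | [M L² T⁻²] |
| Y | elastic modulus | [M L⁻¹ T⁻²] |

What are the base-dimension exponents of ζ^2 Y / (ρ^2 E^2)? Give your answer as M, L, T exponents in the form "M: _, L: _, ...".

M: 1, L: 1, T: -2

Collect each base-dimension exponent across the product:
  M: −2·(1) + 2·(2) − 2·(1) + (1) = 1
  L: −2·(-3) + 2·(0) − 2·(2) + (-1) = 1
  T: −2·(0) + 2·(-2) − 2·(-2) + (-2) = -2
So the dimensions are [M L T⁻²].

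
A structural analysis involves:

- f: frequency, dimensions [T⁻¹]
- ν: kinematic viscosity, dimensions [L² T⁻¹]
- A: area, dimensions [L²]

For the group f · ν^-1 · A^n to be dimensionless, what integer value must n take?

Balance the L exponent: (2)·n from A, plus (0) − (2) = -2 from the rest, must sum to zero.
2n − 2 = 0, so n = 1.

1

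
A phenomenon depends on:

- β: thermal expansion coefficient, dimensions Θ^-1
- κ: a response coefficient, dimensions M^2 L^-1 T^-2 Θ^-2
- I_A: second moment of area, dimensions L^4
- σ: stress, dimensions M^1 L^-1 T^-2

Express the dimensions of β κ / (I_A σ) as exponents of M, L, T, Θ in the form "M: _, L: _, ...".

Collect each base-dimension exponent across the product:
  M: (0) + (2) − (0) − (1) = 1
  L: (0) + (-1) − (4) − (-1) = -4
  T: (0) + (-2) − (0) − (-2) = 0
  Θ: (-1) + (-2) − (0) − (0) = -3
So the dimensions are [M L⁻⁴ Θ⁻³].

M: 1, L: -4, T: 0, Θ: -3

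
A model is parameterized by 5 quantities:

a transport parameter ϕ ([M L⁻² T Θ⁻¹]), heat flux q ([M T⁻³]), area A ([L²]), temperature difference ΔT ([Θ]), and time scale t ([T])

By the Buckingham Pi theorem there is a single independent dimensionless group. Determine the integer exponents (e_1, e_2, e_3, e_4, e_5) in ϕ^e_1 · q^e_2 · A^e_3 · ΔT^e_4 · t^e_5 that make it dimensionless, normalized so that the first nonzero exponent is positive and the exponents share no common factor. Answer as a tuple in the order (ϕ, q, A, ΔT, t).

(1, -1, 1, 1, -4)

M: e_1·(1) + e_2·(1) + e_3·(0) + e_4·(0) + e_5·(0) = 0
L: e_1·(-2) + e_2·(0) + e_3·(2) + e_4·(0) + e_5·(0) = 0
T: e_1·(1) + e_2·(-3) + e_3·(0) + e_4·(0) + e_5·(1) = 0
Θ: e_1·(-1) + e_2·(0) + e_3·(0) + e_4·(1) + e_5·(0) = 0
Solving this homogeneous linear system for the smallest-integer solution (first nonzero entry positive) gives (1, -1, 1, 1, -4).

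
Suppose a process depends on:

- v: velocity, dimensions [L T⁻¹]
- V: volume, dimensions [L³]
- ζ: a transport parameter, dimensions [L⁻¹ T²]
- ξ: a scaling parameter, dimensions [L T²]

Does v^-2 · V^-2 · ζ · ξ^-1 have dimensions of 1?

Sum the exponent of each base dimension across the product:
  L: −2·[v]_L − 2·[V]_L + [ζ]_L − [ξ]_L = −2·(1) − 2·(3) + (-1) − (1) = -10
  T: −2·[v]_T − 2·[V]_T + [ζ]_T − [ξ]_T = −2·(-1) − 2·(0) + (2) − (2) = 2
Net dimensions [L⁻¹⁰ T²] ≠ [1] — not dimensionless.

no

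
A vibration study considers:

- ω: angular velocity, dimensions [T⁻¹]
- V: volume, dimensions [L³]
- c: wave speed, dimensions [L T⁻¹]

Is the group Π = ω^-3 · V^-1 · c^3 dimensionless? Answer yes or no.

Sum the exponent of each base dimension across the product:
  M: −3·[ω]_M − [V]_M + 3·[c]_M = −3·(0) − (0) + 3·(0) = 0
  L: −3·[ω]_L − [V]_L + 3·[c]_L = −3·(0) − (3) + 3·(1) = 0
  T: −3·[ω]_T − [V]_T + 3·[c]_T = −3·(-1) − (0) + 3·(-1) = 0
All base exponents vanish — dimensionless.

yes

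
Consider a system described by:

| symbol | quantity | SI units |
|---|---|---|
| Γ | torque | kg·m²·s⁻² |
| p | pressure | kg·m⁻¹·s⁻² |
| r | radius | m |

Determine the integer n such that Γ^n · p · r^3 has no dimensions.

-1

Balance the M exponent: (1)·n from Γ, plus (1) + 3·(0) = 1 from the rest, must sum to zero.
n + 1 = 0, so n = -1.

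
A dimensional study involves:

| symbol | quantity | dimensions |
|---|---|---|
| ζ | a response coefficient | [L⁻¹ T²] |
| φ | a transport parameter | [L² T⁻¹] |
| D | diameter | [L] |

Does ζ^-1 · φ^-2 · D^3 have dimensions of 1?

yes

Sum the exponent of each base dimension across the product:
  L: −[ζ]_L − 2·[φ]_L + 3·[D]_L = −(-1) − 2·(2) + 3·(1) = 0
  T: −[ζ]_T − 2·[φ]_T + 3·[D]_T = −(2) − 2·(-1) + 3·(0) = 0
All base exponents vanish — dimensionless.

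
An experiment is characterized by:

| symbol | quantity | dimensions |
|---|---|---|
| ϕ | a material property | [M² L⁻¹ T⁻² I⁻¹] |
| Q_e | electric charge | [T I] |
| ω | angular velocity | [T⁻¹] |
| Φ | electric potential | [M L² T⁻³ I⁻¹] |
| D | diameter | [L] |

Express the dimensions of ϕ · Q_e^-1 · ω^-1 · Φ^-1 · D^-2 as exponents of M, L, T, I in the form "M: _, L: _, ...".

Collect each base-dimension exponent across the product:
  M: (2) − (0) − (0) − (1) − 2·(0) = 1
  L: (-1) − (0) − (0) − (2) − 2·(1) = -5
  T: (-2) − (1) − (-1) − (-3) − 2·(0) = 1
  I: (-1) − (1) − (0) − (-1) − 2·(0) = -1
So the dimensions are [M L⁻⁵ T I⁻¹].

M: 1, L: -5, T: 1, I: -1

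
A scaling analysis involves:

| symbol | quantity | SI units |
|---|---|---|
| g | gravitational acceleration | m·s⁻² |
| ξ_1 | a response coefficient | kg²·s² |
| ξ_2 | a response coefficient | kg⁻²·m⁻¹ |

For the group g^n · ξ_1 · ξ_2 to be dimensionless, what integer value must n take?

1

Balance the L exponent: (1)·n from g, plus (0) + (-1) = -1 from the rest, must sum to zero.
n − 1 = 0, so n = 1.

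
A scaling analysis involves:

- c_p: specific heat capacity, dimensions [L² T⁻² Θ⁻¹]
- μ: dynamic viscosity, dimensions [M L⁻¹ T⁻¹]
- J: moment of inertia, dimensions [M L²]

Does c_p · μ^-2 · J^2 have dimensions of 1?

Sum the exponent of each base dimension across the product:
  M: [c_p]_M − 2·[μ]_M + 2·[J]_M = (0) − 2·(1) + 2·(1) = 0
  L: [c_p]_L − 2·[μ]_L + 2·[J]_L = (2) − 2·(-1) + 2·(2) = 8
  T: [c_p]_T − 2·[μ]_T + 2·[J]_T = (-2) − 2·(-1) + 2·(0) = 0
  Θ: [c_p]_Θ − 2·[μ]_Θ + 2·[J]_Θ = (-1) − 2·(0) + 2·(0) = -1
Net dimensions [L⁸ Θ⁻¹] ≠ [1] — not dimensionless.

no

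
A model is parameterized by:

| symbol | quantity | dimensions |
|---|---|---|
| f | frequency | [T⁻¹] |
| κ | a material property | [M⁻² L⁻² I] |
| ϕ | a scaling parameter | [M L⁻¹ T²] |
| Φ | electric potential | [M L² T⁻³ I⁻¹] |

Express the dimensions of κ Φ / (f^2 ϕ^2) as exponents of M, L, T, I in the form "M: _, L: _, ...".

M: -3, L: 2, T: -5, I: 0

Collect each base-dimension exponent across the product:
  M: −2·(0) + (-2) − 2·(1) + (1) = -3
  L: −2·(0) + (-2) − 2·(-1) + (2) = 2
  T: −2·(-1) + (0) − 2·(2) + (-3) = -5
  I: −2·(0) + (1) − 2·(0) + (-1) = 0
So the dimensions are [M⁻³ L² T⁻⁵].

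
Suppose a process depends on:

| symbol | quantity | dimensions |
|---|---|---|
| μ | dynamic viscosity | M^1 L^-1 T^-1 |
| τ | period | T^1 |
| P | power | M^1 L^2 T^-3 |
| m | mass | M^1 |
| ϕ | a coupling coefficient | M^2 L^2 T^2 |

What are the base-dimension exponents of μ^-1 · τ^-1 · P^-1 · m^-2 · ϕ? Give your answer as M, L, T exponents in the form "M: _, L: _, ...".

Collect each base-dimension exponent across the product:
  M: −(1) − (0) − (1) − 2·(1) + (2) = -2
  L: −(-1) − (0) − (2) − 2·(0) + (2) = 1
  T: −(-1) − (1) − (-3) − 2·(0) + (2) = 5
So the dimensions are [M⁻² L T⁵].

M: -2, L: 1, T: 5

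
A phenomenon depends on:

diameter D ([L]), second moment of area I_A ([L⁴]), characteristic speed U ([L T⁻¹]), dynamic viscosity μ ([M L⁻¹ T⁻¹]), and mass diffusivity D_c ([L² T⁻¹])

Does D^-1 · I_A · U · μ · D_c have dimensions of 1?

no

Sum the exponent of each base dimension across the product:
  M: −[D]_M + [I_A]_M + [U]_M + [μ]_M + [D_c]_M = −(0) + (0) + (0) + (1) + (0) = 1
  L: −[D]_L + [I_A]_L + [U]_L + [μ]_L + [D_c]_L = −(1) + (4) + (1) + (-1) + (2) = 5
  T: −[D]_T + [I_A]_T + [U]_T + [μ]_T + [D_c]_T = −(0) + (0) + (-1) + (-1) + (-1) = -3
Net dimensions [M L⁵ T⁻³] ≠ [1] — not dimensionless.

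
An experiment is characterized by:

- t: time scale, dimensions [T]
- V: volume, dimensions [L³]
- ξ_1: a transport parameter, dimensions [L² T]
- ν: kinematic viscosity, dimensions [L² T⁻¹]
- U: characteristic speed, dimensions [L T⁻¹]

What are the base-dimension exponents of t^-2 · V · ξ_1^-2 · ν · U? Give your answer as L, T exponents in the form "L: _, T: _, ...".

L: 2, T: -6

Collect each base-dimension exponent across the product:
  L: −2·(0) + (3) − 2·(2) + (2) + (1) = 2
  T: −2·(1) + (0) − 2·(1) + (-1) + (-1) = -6
So the dimensions are [L² T⁻⁶].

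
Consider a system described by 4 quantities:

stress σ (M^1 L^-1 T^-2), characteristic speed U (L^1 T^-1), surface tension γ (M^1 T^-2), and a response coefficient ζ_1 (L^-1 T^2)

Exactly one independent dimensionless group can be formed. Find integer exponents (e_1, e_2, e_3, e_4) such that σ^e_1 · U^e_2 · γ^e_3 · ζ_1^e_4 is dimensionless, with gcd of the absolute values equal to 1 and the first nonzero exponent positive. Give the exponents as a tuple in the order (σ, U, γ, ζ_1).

M: e_1·(1) + e_2·(0) + e_3·(1) + e_4·(0) = 0
L: e_1·(-1) + e_2·(1) + e_3·(0) + e_4·(-1) = 0
T: e_1·(-2) + e_2·(-1) + e_3·(-2) + e_4·(2) = 0
Solving this homogeneous linear system for the smallest-integer solution (first nonzero entry positive) gives (1, 2, -1, 1).

(1, 2, -1, 1)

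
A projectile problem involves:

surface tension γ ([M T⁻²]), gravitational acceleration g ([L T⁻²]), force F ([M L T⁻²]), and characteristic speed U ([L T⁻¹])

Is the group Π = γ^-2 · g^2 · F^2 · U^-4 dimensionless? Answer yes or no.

yes

Sum the exponent of each base dimension across the product:
  M: −2·[γ]_M + 2·[g]_M + 2·[F]_M − 4·[U]_M = −2·(1) + 2·(0) + 2·(1) − 4·(0) = 0
  L: −2·[γ]_L + 2·[g]_L + 2·[F]_L − 4·[U]_L = −2·(0) + 2·(1) + 2·(1) − 4·(1) = 0
  T: −2·[γ]_T + 2·[g]_T + 2·[F]_T − 4·[U]_T = −2·(-2) + 2·(-2) + 2·(-2) − 4·(-1) = 0
All base exponents vanish — dimensionless.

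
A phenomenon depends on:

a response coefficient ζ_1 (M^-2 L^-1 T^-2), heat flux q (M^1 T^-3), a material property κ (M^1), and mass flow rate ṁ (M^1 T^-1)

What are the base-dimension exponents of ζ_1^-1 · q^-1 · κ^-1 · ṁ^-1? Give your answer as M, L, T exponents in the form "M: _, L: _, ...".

M: -1, L: 1, T: 6

Collect each base-dimension exponent across the product:
  M: −(-2) − (1) − (1) − (1) = -1
  L: −(-1) − (0) − (0) − (0) = 1
  T: −(-2) − (-3) − (0) − (-1) = 6
So the dimensions are [M⁻¹ L T⁶].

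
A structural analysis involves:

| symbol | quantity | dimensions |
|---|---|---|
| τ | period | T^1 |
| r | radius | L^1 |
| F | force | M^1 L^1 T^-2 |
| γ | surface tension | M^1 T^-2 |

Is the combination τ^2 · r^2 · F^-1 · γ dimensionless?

no

Sum the exponent of each base dimension across the product:
  M: 2·[τ]_M + 2·[r]_M − [F]_M + [γ]_M = 2·(0) + 2·(0) − (1) + (1) = 0
  L: 2·[τ]_L + 2·[r]_L − [F]_L + [γ]_L = 2·(0) + 2·(1) − (1) + (0) = 1
  T: 2·[τ]_T + 2·[r]_T − [F]_T + [γ]_T = 2·(1) + 2·(0) − (-2) + (-2) = 2
Net dimensions [L T²] ≠ [1] — not dimensionless.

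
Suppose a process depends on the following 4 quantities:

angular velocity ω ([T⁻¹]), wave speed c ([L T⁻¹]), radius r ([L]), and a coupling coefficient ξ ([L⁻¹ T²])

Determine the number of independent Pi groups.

2

There are 4 variables and 2 base dimensions (L, T).
The dimension matrix has rank 2.
Independent dimensionless groups: 4 − 2 = 2.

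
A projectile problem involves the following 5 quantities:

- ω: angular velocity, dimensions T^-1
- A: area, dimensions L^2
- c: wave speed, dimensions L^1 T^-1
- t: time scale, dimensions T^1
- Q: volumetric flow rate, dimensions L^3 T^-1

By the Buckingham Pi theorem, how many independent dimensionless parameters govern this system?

There are 5 variables and 2 base dimensions (L, T).
The dimension matrix has rank 2.
Independent dimensionless groups: 5 − 2 = 3.

3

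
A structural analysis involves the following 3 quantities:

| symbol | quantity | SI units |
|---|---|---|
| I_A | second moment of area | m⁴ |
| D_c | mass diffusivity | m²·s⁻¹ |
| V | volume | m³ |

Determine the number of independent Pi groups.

There are 3 variables and 2 base dimensions (L, T).
The dimension matrix has rank 2.
Independent dimensionless groups: 3 − 2 = 1.

1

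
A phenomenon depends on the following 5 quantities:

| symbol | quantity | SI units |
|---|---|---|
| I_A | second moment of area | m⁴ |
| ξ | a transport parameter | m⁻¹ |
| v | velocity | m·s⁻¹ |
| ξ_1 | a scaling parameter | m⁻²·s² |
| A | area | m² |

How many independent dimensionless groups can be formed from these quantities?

3

There are 5 variables and 2 base dimensions (L, T).
The dimension matrix has rank 2.
Independent dimensionless groups: 5 − 2 = 3.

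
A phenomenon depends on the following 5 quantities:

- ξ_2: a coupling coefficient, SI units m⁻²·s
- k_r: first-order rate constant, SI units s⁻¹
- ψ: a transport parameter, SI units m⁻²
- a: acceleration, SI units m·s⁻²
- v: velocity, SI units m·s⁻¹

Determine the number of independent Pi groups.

There are 5 variables and 2 base dimensions (L, T).
The dimension matrix has rank 2.
Independent dimensionless groups: 5 − 2 = 3.

3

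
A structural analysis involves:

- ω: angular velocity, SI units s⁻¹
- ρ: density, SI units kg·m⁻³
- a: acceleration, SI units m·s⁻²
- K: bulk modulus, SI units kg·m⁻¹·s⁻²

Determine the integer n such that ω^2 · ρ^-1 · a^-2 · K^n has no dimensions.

Balance the M exponent: (1)·n from K, plus 2·(0) − (1) − 2·(0) = -1 from the rest, must sum to zero.
n − 1 = 0, so n = 1.

1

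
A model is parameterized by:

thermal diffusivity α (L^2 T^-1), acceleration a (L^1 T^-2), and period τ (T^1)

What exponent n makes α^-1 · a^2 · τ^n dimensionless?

Balance the T exponent: (1)·n from τ, plus −(-1) + 2·(-2) = -3 from the rest, must sum to zero.
n − 3 = 0, so n = 3.

3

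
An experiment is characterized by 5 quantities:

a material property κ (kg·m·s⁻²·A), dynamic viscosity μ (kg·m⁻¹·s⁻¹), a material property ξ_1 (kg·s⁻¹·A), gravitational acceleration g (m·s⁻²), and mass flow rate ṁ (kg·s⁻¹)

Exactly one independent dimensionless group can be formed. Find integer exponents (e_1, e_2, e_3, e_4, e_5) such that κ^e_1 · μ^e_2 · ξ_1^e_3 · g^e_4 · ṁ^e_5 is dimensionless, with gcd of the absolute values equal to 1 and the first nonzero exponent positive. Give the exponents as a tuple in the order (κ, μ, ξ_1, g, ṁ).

M: e_1·(1) + e_2·(1) + e_3·(1) + e_4·(0) + e_5·(1) = 0
L: e_1·(1) + e_2·(-1) + e_3·(0) + e_4·(1) + e_5·(0) = 0
T: e_1·(-2) + e_2·(-1) + e_3·(-1) + e_4·(-2) + e_5·(-1) = 0
I: e_1·(1) + e_2·(0) + e_3·(1) + e_4·(0) + e_5·(0) = 0
Solving this homogeneous linear system for the smallest-integer solution (first nonzero entry positive) gives (2, 1, -2, -1, -1).

(2, 1, -2, -1, -1)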